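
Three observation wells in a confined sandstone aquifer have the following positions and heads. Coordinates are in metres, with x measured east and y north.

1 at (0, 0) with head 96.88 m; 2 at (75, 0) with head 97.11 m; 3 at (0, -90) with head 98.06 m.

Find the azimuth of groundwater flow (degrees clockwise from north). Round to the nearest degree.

347°

∂h/∂x = (97.11 − 96.88) / (75 − 0) = +0.003067
∂h/∂y = (98.06 − 96.88) / (-90 − 0) = -0.01311
Flow direction (−∇h) has components (-0.003067 E, +0.01311 N).
Azimuth = atan2(E, N) = atan2(-0.003067, +0.01311) = 346.8° ≈ 347°.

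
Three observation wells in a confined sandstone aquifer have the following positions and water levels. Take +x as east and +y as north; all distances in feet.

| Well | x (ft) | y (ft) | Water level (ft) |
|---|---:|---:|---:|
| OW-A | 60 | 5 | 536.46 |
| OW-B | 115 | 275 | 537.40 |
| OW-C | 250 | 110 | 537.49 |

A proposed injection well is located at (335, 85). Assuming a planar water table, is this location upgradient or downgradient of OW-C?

Differences from OW-A: to OW-B (Δx, Δy, Δh) = (55, 270, +0.94); to OW-C = (190, 105, +1.03).
Solve a·Δx + b·Δy = Δh: det = 55·105 − 190·270 = -45525.
∂h/∂x = [(+0.94)·105 − (+1.03)·270] / -45525 = +0.003941
∂h/∂y = [55·(+1.03) − 190·(+0.94)] / -45525 = +0.002679
Head at (335, 85) = 536.46 + (+0.003941)·(275) + (+0.002679)·(80) = 537.76 ft.
That is higher than the 537.49 ft at OW-C, so the point is upgradient.

upgradient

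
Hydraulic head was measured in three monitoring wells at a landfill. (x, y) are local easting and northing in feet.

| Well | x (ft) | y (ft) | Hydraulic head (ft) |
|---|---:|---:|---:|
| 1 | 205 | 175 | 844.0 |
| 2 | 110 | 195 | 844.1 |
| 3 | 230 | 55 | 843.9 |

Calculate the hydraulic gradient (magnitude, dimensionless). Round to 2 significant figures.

Differences from 1: to 2 (Δx, Δy, Δh) = (-95, 20, +0.1); to 3 = (25, -120, -0.1).
Solve a·Δx + b·Δy = Δh: det = (-95)·(-120) − 25·20 = 10900.
∂h/∂x = [(+0.1)·(-120) − (-0.1)·20] / 10900 = -0.0009174
∂h/∂y = [(-95)·(-0.1) − 25·(+0.1)] / 10900 = +0.0006422
|∇h| = √(-0.0009174² + 0.0006422²) = 0.00112

0.0011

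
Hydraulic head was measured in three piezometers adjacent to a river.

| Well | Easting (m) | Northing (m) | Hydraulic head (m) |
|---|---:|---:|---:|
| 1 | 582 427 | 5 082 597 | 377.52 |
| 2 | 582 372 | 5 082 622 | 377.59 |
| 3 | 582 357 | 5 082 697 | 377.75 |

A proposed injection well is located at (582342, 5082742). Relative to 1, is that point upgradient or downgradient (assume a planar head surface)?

Taking 1 as reference: 2−1 = (-55, 25, +0.07); 3−1 = (-70, 100, +0.23).
Solve a·Δx + b·Δy = Δh: det = (-55)·100 − (-70)·25 = -3750.
∂h/∂x = [(+0.07)·100 − (+0.23)·25] / -3750 = -0.0003333
∂h/∂y = [(-55)·(+0.23) − (-70)·(+0.07)] / -3750 = +0.002067
Head at (582342, 5082742) = 377.52 + (-0.0003333)·(-85) + (+0.002067)·(145) = 377.85 m.
That is higher than the 377.52 m at 1, so the point is upgradient.

upgradient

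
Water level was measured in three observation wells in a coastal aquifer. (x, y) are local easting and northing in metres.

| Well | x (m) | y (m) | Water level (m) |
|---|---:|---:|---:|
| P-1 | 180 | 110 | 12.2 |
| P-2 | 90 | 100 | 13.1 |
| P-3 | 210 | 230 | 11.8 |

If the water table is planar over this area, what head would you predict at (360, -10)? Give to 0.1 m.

With h = a·x + b·y + c and P-1 as origin, the differences give:
  (-90)·a + (-10)·b = +0.9
  30·a + 120·b = -0.4
Eliminate b (×120 and ×(-10), subtract): -10500·a = 104.00 → a = ∂h/∂x = -0.009905
Back-substitute: b = ∂h/∂y = -0.0008571.
h(360, -10) = 12.2 + (-0.009905)·(180) + (-0.0008571)·(-120) = 12.2 -1.783 +0.103 = 10.520 m.

10.5 m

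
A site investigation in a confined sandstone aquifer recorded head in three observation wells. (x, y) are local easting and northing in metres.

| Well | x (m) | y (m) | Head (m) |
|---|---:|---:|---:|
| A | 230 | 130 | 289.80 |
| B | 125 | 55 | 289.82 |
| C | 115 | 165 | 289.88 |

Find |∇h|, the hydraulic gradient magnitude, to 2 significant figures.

0.00074

Differences from A: to B (Δx, Δy, Δh) = (-105, -75, +0.02); to C = (-115, 35, +0.08).
Determinant of the coordinate differences = (-105)·35 − (-115)·(-75) = -12300.
∂h/∂x = [(+0.02)·35 − (+0.08)·(-75)] / -12300 = -0.0005447
∂h/∂y = [(-105)·(+0.08) − (-115)·(+0.02)] / -12300 = +0.0004959
|∇h| = √(-0.0005447² + 0.0004959²) = 0.0007366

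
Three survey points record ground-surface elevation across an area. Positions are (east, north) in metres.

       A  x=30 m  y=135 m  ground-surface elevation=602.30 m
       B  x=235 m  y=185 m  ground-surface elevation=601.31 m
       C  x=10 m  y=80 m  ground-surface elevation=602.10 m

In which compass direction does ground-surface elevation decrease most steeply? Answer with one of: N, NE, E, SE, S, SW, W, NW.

SE

Taking A as reference: B−A = (205, 50, -0.99); C−A = (-20, -55, -0.20).
Solve a·Δx + b·Δy = Δz: det = 205·(-55) − (-20)·50 = -10275.
∂z/∂x = [(-0.99)·(-55) − (-0.20)·50] / -10275 = -0.006273
∂z/∂y = [205·(-0.20) − (-20)·(-0.99)] / -10275 = +0.005917
Steepest decrease is along −∇f = (+0.006273 E, -0.005917 N) → southeast.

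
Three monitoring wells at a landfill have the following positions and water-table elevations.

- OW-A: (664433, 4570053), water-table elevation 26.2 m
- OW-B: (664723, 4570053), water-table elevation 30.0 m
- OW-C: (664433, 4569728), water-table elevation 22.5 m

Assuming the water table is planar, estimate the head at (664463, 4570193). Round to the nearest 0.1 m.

∂h/∂x = (30.0 − 26.2) / (664723 − 664433) = +0.01310
∂h/∂y = (22.5 − 26.2) / (4569728 − 4570053) = +0.01138
h(664463, 4570193) = 26.2 + (+0.01310)·(30) + (+0.01138)·(140) = 26.2 +0.393 +1.594 = 28.187 m.

28.2 m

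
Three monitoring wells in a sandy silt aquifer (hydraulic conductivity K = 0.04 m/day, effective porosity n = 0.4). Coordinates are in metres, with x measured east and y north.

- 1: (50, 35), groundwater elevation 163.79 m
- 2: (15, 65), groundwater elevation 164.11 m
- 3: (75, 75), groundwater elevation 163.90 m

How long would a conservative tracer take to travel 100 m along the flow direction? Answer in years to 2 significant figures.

390 years

Taking 1 as reference: 2−1 = (-35, 30, +0.32); 3−1 = (25, 40, +0.11).
Determinant of the coordinate differences = (-35)·40 − 25·30 = -2150.
∂h/∂x = [(+0.32)·40 − (+0.11)·30] / -2150 = -0.004419
∂h/∂y = [(-35)·(+0.11) − 25·(+0.32)] / -2150 = +0.005512
|∇h| = √(-0.004419² + 0.005512²) = 0.007065
Seepage velocity v = K·i/n = 0.04 × 0.007065 / 0.4 = 0.0007065 m/day.
t = 100 / 0.0007065 = 1.415e+05 days = 387 years.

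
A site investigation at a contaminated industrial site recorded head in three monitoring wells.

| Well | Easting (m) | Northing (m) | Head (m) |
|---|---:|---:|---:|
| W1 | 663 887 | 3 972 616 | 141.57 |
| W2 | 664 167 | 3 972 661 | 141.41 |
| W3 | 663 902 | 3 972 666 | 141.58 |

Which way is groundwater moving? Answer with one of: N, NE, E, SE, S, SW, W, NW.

Taking W1 as reference: W2−W1 = (280, 45, -0.16); W3−W1 = (15, 50, +0.01).
Determinant of the coordinate differences = 280·50 − 15·45 = 13325.
∂h/∂x = [(-0.16)·50 − (+0.01)·45] / 13325 = -0.0006341
∂h/∂y = [280·(+0.01) − 15·(-0.16)] / 13325 = +0.0003902
Flow = −∇h = (+0.0006341 east, -0.0003902 north), which points southeast.

SE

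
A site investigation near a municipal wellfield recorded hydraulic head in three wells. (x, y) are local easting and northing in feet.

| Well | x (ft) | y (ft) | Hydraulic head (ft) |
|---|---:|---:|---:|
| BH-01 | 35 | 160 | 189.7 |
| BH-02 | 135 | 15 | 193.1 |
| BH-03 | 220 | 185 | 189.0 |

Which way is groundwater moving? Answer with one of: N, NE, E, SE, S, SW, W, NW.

N

Differences from BH-01: to BH-02 (Δx, Δy, Δh) = (100, -145, +3.4); to BH-03 = (185, 25, -0.7).
Determinant of the coordinate differences = 100·25 − 185·(-145) = 29325.
∂h/∂x = [(+3.4)·25 − (-0.7)·(-145)] / 29325 = -0.0005627
∂h/∂y = [100·(-0.7) − 185·(+3.4)] / 29325 = -0.02384
Flow = −∇h = (+0.0005627 east, +0.02384 north), which points north.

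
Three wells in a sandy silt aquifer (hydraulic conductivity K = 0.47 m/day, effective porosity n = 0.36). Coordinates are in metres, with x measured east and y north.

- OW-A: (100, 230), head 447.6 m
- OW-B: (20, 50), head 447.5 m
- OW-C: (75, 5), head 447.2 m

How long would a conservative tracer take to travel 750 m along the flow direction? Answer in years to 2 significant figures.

370 years

Taking OW-A as reference: OW-B−OW-A = (-80, -180, -0.1); OW-C−OW-A = (-25, -225, -0.4).
Determinant of the coordinate differences = (-80)·(-225) − (-25)·(-180) = 13500.
∂h/∂x = [(-0.1)·(-225) − (-0.4)·(-180)] / 13500 = -0.003667
∂h/∂y = [(-80)·(-0.4) − (-25)·(-0.1)] / 13500 = +0.002185
|∇h| = √(-0.003667² + 0.002185²) = 0.004269
Seepage velocity v = K·i/n = 0.47 × 0.004269 / 0.36 = 0.005573 m/day.
t = 750 / 0.005573 = 1.346e+05 days = 369 years.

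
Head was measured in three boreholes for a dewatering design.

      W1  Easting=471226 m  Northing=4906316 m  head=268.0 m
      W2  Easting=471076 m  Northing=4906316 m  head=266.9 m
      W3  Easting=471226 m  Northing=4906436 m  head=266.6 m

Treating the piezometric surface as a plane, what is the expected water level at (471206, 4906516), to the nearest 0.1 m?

∂h/∂x = (266.9 − 268.0) / (471076 − 471226) = +0.007333
∂h/∂y = (266.6 − 268.0) / (4906436 − 4906316) = -0.01167
h(471206, 4906516) = 268.0 + (+0.007333)·(-20) + (-0.01167)·(200) = 268.0 -0.147 -2.333 = 265.520 m.

265.5 m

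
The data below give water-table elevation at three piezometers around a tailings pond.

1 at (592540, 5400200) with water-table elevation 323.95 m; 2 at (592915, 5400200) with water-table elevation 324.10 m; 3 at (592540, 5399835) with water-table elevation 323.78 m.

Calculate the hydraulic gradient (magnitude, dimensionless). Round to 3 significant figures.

∂h/∂x = (324.10 − 323.95) / (592915 − 592540) = +0.0004000
∂h/∂y = (323.78 − 323.95) / (5399835 − 5400200) = +0.0004658
|∇h| = √(0.0004000² + 0.0004658²) = 0.000614

0.000614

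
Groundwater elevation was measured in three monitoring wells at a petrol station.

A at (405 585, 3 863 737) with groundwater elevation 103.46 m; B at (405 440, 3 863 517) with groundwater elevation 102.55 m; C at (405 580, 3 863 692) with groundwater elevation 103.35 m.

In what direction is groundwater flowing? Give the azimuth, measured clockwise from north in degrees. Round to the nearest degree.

236°

Differences from A: to B (Δx, Δy, Δh) = (-145, -220, -0.91); to C = (-5, -45, -0.11).
Determinant of the coordinate differences = (-145)·(-45) − (-5)·(-220) = 5425.
∂h/∂x = [(-0.91)·(-45) − (-0.11)·(-220)] / 5425 = +0.003088
∂h/∂y = [(-145)·(-0.11) − (-5)·(-0.91)] / 5425 = +0.002101
Flow direction (−∇h) has components (-0.003088 E, -0.002101 N).
Azimuth = atan2(E, N) = atan2(-0.003088, -0.002101) = 235.8° ≈ 236°.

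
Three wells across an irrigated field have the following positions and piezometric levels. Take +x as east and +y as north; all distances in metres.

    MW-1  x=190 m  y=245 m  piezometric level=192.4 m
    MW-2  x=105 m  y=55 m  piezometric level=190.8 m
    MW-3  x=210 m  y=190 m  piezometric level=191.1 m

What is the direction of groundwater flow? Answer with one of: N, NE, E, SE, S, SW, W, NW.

Taking MW-1 as reference: MW-2−MW-1 = (-85, -190, -1.6); MW-3−MW-1 = (20, -55, -1.3).
Determinant of the coordinate differences = (-85)·(-55) − 20·(-190) = 8475.
∂h/∂x = [(-1.6)·(-55) − (-1.3)·(-190)] / 8475 = -0.01876
∂h/∂y = [(-85)·(-1.3) − 20·(-1.6)] / 8475 = +0.01681
Flow = −∇h = (+0.01876 east, -0.01681 north), which points southeast.

SE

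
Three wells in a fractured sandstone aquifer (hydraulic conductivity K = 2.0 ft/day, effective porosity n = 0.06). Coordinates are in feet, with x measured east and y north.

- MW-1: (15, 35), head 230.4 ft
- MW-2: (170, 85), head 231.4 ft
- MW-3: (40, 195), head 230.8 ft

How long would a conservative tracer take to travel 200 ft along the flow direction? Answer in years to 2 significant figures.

Three-point gradient (reference MW-1): Δ to MW-2 = (155, 50, +1.0), Δ to MW-3 = (25, 160, +0.4).
∂h/∂x = +0.005945, ∂h/∂y = +0.001571 (det = 23550).
|∇h| = √(0.005945² + 0.001571²) = 0.006149
Seepage velocity v = K·i/n = 2.0 × 0.006149 / 0.06 = 0.205 ft/day.
t = 200 / 0.205 = 975.6 days = 2.67 years.

2.7 years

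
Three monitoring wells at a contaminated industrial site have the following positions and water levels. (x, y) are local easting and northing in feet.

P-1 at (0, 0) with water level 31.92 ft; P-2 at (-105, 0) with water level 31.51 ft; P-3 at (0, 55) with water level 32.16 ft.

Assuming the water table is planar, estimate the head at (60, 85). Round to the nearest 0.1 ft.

32.5 ft

∂h/∂x = (31.51 − 31.92) / (-105 − 0) = +0.003905
∂h/∂y = (32.16 − 31.92) / (55 − 0) = +0.004364
h(60, 85) = 31.92 + (+0.003905)·(60) + (+0.004364)·(85) = 31.92 +0.234 +0.371 = 32.525 ft.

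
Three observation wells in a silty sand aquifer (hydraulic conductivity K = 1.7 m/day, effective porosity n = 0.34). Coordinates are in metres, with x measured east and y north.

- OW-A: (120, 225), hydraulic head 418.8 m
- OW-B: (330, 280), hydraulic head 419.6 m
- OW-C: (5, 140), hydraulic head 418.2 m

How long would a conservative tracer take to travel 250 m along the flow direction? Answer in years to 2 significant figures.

32 years

Differences from OW-A: to OW-B (Δx, Δy, Δh) = (210, 55, +0.8); to OW-C = (-115, -85, -0.6).
Determinant of the coordinate differences = 210·(-85) − (-115)·55 = -11525.
∂h/∂x = [(+0.8)·(-85) − (-0.6)·55] / -11525 = +0.003037
∂h/∂y = [210·(-0.6) − (-115)·(+0.8)] / -11525 = +0.002950
|∇h| = √(0.003037² + 0.002950²) = 0.004234
Seepage velocity v = K·i/n = 1.7 × 0.004234 / 0.34 = 0.02117 m/day.
t = 250 / 0.02117 = 1.181e+04 days = 32.3 years.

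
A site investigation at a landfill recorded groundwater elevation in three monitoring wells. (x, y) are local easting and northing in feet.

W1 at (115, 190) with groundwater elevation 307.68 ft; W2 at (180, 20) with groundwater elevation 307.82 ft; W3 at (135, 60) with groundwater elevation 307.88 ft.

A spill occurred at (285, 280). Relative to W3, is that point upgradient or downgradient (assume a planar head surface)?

downgradient

Three-point gradient (reference W1): Δ to W2 = (65, -170, +0.14), Δ to W3 = (20, -130, +0.20).
∂h/∂x = -0.003129, ∂h/∂y = -0.002020 (det = -5050).
Head at (285, 280) = 307.68 + (-0.003129)·(170) + (-0.002020)·(90) = 306.97 ft.
That is lower than the 307.88 ft at W3, so the point is downgradient.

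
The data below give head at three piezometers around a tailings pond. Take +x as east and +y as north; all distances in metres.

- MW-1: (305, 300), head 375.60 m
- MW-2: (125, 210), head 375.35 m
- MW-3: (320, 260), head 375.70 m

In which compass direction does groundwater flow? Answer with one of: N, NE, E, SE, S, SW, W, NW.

Taking MW-1 as reference: MW-2−MW-1 = (-180, -90, -0.25); MW-3−MW-1 = (15, -40, +0.10).
Solve a·Δx + b·Δy = Δh: det = (-180)·(-40) − 15·(-90) = 8550.
∂h/∂x = [(-0.25)·(-40) − (+0.10)·(-90)] / 8550 = +0.002222
∂h/∂y = [(-180)·(+0.10) − 15·(-0.25)] / 8550 = -0.001667
Flow = −∇h = (-0.002222 east, +0.001667 north), which points northwest.

NW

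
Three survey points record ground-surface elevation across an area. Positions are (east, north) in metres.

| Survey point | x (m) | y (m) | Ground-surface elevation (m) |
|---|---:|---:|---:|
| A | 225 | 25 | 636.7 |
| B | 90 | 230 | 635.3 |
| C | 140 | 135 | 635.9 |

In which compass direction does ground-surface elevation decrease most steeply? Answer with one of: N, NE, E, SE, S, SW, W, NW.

Taking A as reference: B−A = (-135, 205, -1.4); C−A = (-85, 110, -0.8).
Determinant of the coordinate differences = (-135)·110 − (-85)·205 = 2575.
∂z/∂x = [(-1.4)·110 − (-0.8)·205] / 2575 = +0.003883
∂z/∂y = [(-135)·(-0.8) − (-85)·(-1.4)] / 2575 = -0.004272
Steepest decrease is along −∇f = (-0.003883 E, +0.004272 N) → northwest.

NW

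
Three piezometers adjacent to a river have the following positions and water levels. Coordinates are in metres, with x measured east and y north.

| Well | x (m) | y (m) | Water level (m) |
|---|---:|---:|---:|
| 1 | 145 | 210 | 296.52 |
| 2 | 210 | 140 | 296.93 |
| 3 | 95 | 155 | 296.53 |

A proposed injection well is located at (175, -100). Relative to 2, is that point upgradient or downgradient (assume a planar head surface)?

Differences from 1: to 2 (Δx, Δy, Δh) = (65, -70, +0.41); to 3 = (-50, -55, +0.01).
Determinant of the coordinate differences = 65·(-55) − (-50)·(-70) = -7075.
∂h/∂x = [(+0.41)·(-55) − (+0.01)·(-70)] / -7075 = +0.003088
∂h/∂y = [65·(+0.01) − (-50)·(+0.41)] / -7075 = -0.002989
Head at (175, -100) = 296.52 + (+0.003088)·(30) + (-0.002989)·(-310) = 297.54 m.
That is higher than the 296.93 m at 2, so the point is upgradient.

upgradient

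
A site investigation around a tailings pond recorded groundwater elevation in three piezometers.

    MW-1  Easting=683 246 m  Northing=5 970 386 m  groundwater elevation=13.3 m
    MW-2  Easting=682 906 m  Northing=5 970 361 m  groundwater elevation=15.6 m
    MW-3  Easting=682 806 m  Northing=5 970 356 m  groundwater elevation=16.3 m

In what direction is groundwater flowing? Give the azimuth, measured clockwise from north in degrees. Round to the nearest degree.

Differences from MW-1: to MW-2 (Δx, Δy, Δh) = (-340, -25, +2.3); to MW-3 = (-440, -30, +3.0).
Solve a·Δx + b·Δy = Δh: det = (-340)·(-30) − (-440)·(-25) = -800.
∂h/∂x = [(+2.3)·(-30) − (+3.0)·(-25)] / -800 = -0.007500
∂h/∂y = [(-340)·(+3.0) − (-440)·(+2.3)] / -800 = +0.01000
Flow direction (−∇h) has components (+0.007500 E, -0.01000 N).
Azimuth = atan2(E, N) = atan2(+0.007500, -0.01000) = 143.1° ≈ 143°.

143°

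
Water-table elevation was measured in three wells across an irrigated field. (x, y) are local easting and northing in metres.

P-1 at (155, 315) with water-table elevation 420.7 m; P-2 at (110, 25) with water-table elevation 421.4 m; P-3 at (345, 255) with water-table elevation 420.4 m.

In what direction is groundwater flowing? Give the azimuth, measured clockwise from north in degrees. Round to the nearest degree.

047°

Differences from P-1: to P-2 (Δx, Δy, Δh) = (-45, -290, +0.7); to P-3 = (190, -60, -0.3).
Determinant of the coordinate differences = (-45)·(-60) − 190·(-290) = 57800.
∂h/∂x = [(+0.7)·(-60) − (-0.3)·(-290)] / 57800 = -0.002232
∂h/∂y = [(-45)·(-0.3) − 190·(+0.7)] / 57800 = -0.002067
Flow direction (−∇h) has components (+0.002232 E, +0.002067 N).
Azimuth = atan2(E, N) = atan2(+0.002232, +0.002067) = 47.2° ≈ 047°.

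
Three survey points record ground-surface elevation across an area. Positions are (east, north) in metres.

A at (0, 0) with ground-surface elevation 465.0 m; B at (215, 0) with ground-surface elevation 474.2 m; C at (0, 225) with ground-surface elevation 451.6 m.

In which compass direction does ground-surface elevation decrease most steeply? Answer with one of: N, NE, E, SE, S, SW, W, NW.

NW

∂z/∂x = (474.2 − 465.0) / (215 − 0) = +0.04279
∂z/∂y = (451.6 − 465.0) / (225 − 0) = -0.05956
Steepest decrease is along −∇f = (-0.04279 E, +0.05956 N) → northwest.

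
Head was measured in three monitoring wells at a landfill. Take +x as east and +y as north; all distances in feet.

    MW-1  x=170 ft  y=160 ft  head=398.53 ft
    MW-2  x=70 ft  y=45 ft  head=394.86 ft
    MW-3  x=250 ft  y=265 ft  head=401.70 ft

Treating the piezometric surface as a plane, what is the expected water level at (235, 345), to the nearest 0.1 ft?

402.9 ft

Taking MW-1 as reference: MW-2−MW-1 = (-100, -115, -3.67); MW-3−MW-1 = (80, 105, +3.17).
Solve a·Δx + b·Δy = Δh: det = (-100)·105 − 80·(-115) = -1300.
∂h/∂x = [(-3.67)·105 − (+3.17)·(-115)] / -1300 = +0.01600
∂h/∂y = [(-100)·(+3.17) − 80·(-3.67)] / -1300 = +0.01800
h(235, 345) = 398.53 + (+0.01600)·(65) + (+0.01800)·(185) = 398.53 +1.040 +3.330 = 402.900 ft.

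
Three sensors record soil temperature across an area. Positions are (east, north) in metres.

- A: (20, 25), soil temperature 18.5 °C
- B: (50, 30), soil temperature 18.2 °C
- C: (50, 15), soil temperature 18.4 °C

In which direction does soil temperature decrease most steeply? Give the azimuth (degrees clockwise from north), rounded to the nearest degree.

030°

Differences from A: to B (Δx, Δy, Δh) = (30, 5, -0.3); to C = (30, -10, -0.1).
Solve a·Δx + b·Δy = ΔT: det = 30·(-10) − 30·5 = -450.
∂T/∂x = [(-0.3)·(-10) − (-0.1)·5] / -450 = -0.007778
∂T/∂y = [30·(-0.1) − 30·(-0.3)] / -450 = -0.01333
Steepest decrease is along −∇f: components (+0.007778 E, +0.01333 N).
Azimuth = atan2(+0.007778, +0.01333) = 30.3° ≈ 030°.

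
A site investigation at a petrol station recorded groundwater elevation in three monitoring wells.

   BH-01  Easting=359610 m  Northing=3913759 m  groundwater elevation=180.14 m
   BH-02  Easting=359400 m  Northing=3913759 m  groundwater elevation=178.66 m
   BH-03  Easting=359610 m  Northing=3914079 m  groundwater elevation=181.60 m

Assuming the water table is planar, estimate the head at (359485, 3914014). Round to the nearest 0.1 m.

180.4 m

∂h/∂x = (178.66 − 180.14) / (359400 − 359610) = +0.007048
∂h/∂y = (181.60 − 180.14) / (3914079 − 3913759) = +0.004563
h(359485, 3914014) = 180.14 + (+0.007048)·(-125) + (+0.004563)·(255) = 180.14 -0.881 +1.163 = 180.422 m.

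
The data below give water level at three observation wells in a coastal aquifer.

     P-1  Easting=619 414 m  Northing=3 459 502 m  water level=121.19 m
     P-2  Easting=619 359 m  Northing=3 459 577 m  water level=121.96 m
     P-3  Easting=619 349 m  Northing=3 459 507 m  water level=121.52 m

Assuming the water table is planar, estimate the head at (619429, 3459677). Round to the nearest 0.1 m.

Differences from P-1: to P-2 (Δx, Δy, Δh) = (-55, 75, +0.77); to P-3 = (-65, 5, +0.33).
Determinant of the coordinate differences = (-55)·5 − (-65)·75 = 4600.
∂h/∂x = [(+0.77)·5 − (+0.33)·75] / 4600 = -0.004543
∂h/∂y = [(-55)·(+0.33) − (-65)·(+0.77)] / 4600 = +0.006935
h(619429, 3459677) = 121.19 + (-0.004543)·(15) + (+0.006935)·(175) = 121.19 -0.068 +1.214 = 122.335 m.

122.3 m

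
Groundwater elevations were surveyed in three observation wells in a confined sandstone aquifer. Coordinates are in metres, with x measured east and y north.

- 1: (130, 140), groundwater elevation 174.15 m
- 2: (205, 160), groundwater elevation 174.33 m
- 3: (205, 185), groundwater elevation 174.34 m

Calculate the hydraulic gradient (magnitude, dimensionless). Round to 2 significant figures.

Three-point gradient (reference 1): Δ to 2 = (75, 20, +0.18), Δ to 3 = (75, 45, +0.19).
∂h/∂x = +0.002293, ∂h/∂y = +0.0004000 (det = 1875).
|∇h| = √(0.002293² + 0.0004000²) = 0.002328

0.0023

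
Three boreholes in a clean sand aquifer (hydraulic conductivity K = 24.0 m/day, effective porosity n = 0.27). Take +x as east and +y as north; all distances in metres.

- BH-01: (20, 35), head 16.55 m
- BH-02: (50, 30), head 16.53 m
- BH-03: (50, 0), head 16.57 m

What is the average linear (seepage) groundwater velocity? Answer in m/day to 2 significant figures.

Taking BH-01 as reference: BH-02−BH-01 = (30, -5, -0.02); BH-03−BH-01 = (30, -35, +0.02).
Solve a·Δx + b·Δy = Δh: det = 30·(-35) − 30·(-5) = -900.
∂h/∂x = [(-0.02)·(-35) − (+0.02)·(-5)] / -900 = -0.0008889
∂h/∂y = [30·(+0.02) − 30·(-0.02)] / -900 = -0.001333
|∇h| = √(-0.0008889² + -0.001333²) = 0.001602
Seepage velocity v = K·i/n = 24.0 × 0.001602 / 0.27 = 0.1424 m/day.

0.14 m/day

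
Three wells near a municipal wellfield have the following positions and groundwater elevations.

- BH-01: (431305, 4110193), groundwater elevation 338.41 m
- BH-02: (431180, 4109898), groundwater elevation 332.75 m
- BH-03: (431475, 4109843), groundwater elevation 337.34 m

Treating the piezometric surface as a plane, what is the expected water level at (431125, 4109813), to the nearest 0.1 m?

330.8 m

Taking BH-01 as reference: BH-02−BH-01 = (-125, -295, -5.66); BH-03−BH-01 = (170, -350, -1.07).
Solve a·Δx + b·Δy = Δh: det = (-125)·(-350) − 170·(-295) = 93900.
∂h/∂x = [(-5.66)·(-350) − (-1.07)·(-295)] / 93900 = +0.01774
∂h/∂y = [(-125)·(-1.07) − 170·(-5.66)] / 93900 = +0.01167
h(431125, 4109813) = 338.41 + (+0.01774)·(-180) + (+0.01167)·(-380) = 338.41 -3.192 -4.435 = 330.782 m.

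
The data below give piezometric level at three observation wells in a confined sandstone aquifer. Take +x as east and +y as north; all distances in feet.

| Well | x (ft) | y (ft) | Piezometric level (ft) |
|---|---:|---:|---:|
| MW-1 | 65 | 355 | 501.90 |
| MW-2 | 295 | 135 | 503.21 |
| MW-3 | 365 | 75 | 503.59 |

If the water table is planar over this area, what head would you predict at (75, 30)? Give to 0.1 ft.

Taking MW-1 as reference: MW-2−MW-1 = (230, -220, +1.31); MW-3−MW-1 = (300, -280, +1.69).
Determinant of the coordinate differences = 230·(-280) − 300·(-220) = 1600.
∂h/∂x = [(+1.31)·(-280) − (+1.69)·(-220)] / 1600 = +0.003125
∂h/∂y = [230·(+1.69) − 300·(+1.31)] / 1600 = -0.002688
h(75, 30) = 501.90 + (+0.003125)·(10) + (-0.002688)·(-325) = 501.90 +0.031 +0.873 = 502.805 ft.

502.8 ft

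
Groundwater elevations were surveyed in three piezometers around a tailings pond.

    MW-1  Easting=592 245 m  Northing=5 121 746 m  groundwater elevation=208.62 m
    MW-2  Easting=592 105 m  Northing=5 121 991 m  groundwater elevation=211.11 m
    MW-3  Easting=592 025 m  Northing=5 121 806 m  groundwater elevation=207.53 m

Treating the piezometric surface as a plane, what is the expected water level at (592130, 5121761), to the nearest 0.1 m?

With h = a·x + b·y + c and MW-1 as origin, the differences give:
  (-140)·a + 245·b = +2.49
  (-220)·a + 60·b = -1.09
Eliminate b (×60 and ×245, subtract): 45500·a = 416.450 → a = ∂h/∂x = +0.009153
Back-substitute: b = ∂h/∂y = +0.01539.
h(592130, 5121761) = 208.62 + (+0.009153)·(-115) + (+0.01539)·(15) = 208.62 -1.053 +0.231 = 207.798 m.

207.8 m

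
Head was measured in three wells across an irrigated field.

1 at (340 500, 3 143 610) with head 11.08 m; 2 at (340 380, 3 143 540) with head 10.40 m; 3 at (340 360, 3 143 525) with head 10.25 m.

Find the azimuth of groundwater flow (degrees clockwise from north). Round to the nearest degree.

Three-point gradient (reference 1): Δ to 2 = (-120, -70, -0.68), Δ to 3 = (-140, -85, -0.83).
∂h/∂x = -0.0007500, ∂h/∂y = +0.01100 (det = 400).
Flow direction (−∇h) has components (+0.0007500 E, -0.01100 N).
Azimuth = atan2(E, N) = atan2(+0.0007500, -0.01100) = 176.1° ≈ 176°.

176°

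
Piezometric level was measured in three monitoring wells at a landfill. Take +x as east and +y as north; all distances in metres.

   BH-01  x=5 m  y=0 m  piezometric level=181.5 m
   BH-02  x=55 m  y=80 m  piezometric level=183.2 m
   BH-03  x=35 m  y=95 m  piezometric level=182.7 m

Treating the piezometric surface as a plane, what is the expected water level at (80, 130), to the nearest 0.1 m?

Three-point gradient (reference BH-01): Δ to BH-02 = (50, 80, +1.7), Δ to BH-03 = (30, 95, +1.2).
∂h/∂x = +0.02787, ∂h/∂y = +0.003830 (det = 2350).
h(80, 130) = 181.5 + (+0.02787)·(75) + (+0.003830)·(130) = 181.5 +2.090 +0.498 = 184.088 m.

184.1 m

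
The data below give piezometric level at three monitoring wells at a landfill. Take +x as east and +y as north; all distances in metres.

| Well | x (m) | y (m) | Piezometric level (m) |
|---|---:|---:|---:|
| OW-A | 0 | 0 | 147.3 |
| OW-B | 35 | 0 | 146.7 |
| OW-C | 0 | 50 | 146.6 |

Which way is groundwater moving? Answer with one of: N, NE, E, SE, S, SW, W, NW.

∂h/∂x = (146.7 − 147.3) / (35 − 0) = -0.01714
∂h/∂y = (146.6 − 147.3) / (50 − 0) = -0.01400
Flow = −∇h = (+0.01714 east, +0.01400 north), which points northeast.

NE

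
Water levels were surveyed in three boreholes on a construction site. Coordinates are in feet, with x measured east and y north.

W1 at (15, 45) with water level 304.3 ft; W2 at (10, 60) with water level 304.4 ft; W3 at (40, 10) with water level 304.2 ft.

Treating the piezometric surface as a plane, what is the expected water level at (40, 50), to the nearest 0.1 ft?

304.6 ft

With h = a·x + b·y + c and W1 as origin, the differences give:
  (-5)·a + 15·b = +0.1
  25·a + (-35)·b = -0.1
Eliminate b (×(-35) and ×15, subtract): -200·a = -2.00 → a = ∂h/∂x = +0.010000
Back-substitute: b = ∂h/∂y = +0.010000.
h(40, 50) = 304.3 + (+0.010000)·(25) + (+0.010000)·(5) = 304.3 +0.250 +0.050 = 304.600 ft.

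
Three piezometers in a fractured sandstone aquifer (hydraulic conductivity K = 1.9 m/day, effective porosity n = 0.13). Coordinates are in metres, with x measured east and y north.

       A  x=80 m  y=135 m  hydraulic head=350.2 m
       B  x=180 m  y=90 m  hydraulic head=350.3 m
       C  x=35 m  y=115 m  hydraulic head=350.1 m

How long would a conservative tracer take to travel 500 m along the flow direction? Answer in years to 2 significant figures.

Differences from A: to B (Δx, Δy, Δh) = (100, -45, +0.1); to C = (-45, -20, -0.1).
Determinant of the coordinate differences = 100·(-20) − (-45)·(-45) = -4025.
∂h/∂x = [(+0.1)·(-20) − (-0.1)·(-45)] / -4025 = +0.001615
∂h/∂y = [100·(-0.1) − (-45)·(+0.1)] / -4025 = +0.001366
|∇h| = √(0.001615² + 0.001366²) = 0.002115
Seepage velocity v = K·i/n = 1.9 × 0.002115 / 0.13 = 0.03091 m/day.
t = 500 / 0.03091 = 1.618e+04 days = 44.3 years.

44 years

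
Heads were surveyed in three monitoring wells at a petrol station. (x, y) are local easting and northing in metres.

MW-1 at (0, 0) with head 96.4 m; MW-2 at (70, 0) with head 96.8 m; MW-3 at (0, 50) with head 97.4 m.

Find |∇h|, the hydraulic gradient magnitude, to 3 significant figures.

0.0208

∂h/∂x = (96.8 − 96.4) / (70 − 0) = +0.005714
∂h/∂y = (97.4 − 96.4) / (50 − 0) = +0.02000
|∇h| = √(0.005714² + 0.02000²) = 0.0208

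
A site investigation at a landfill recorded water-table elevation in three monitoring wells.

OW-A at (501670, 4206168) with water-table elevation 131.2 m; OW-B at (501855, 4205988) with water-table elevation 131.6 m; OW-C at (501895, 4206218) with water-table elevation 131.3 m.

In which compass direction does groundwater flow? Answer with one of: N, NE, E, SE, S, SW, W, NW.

NW

Taking OW-A as reference: OW-B−OW-A = (185, -180, +0.4); OW-C−OW-A = (225, 50, +0.1).
Solve a·Δx + b·Δy = Δh: det = 185·50 − 225·(-180) = 49750.
∂h/∂x = [(+0.4)·50 − (+0.1)·(-180)] / 49750 = +0.0007638
∂h/∂y = [185·(+0.1) − 225·(+0.4)] / 49750 = -0.001437
Flow = −∇h = (-0.0007638 east, +0.001437 north), which points northwest.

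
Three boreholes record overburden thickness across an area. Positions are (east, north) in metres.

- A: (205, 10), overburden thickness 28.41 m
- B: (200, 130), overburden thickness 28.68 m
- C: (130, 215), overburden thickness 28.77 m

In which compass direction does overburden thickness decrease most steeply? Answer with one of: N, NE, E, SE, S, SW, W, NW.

With d = a·x + b·y + c and A as origin, the differences give:
  (-5)·a + 120·b = +0.27
  (-75)·a + 205·b = +0.36
Eliminate b (×205 and ×120, subtract): 7975·a = 12.150 → a = ∂d/∂x = +0.001524
Back-substitute: b = ∂d/∂y = +0.002313.
Steepest decrease is along −∇f = (-0.001524 E, -0.002313 N) → southwest.

SW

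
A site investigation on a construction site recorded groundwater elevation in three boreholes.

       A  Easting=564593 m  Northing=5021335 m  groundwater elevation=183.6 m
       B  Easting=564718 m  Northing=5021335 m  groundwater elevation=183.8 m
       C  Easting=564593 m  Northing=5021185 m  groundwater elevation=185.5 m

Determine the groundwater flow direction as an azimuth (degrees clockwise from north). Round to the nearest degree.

353°

∂h/∂x = (183.8 − 183.6) / (564718 − 564593) = +0.001600
∂h/∂y = (185.5 − 183.6) / (5021185 − 5021335) = -0.01267
Flow direction (−∇h) has components (-0.001600 E, +0.01267 N).
Azimuth = atan2(E, N) = atan2(-0.001600, +0.01267) = 352.8° ≈ 353°.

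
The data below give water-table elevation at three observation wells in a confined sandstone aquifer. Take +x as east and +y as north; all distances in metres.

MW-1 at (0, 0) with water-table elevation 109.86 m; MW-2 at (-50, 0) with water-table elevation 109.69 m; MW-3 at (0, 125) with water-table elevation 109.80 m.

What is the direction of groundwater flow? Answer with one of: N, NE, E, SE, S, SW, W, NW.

W

∂h/∂x = (109.69 − 109.86) / (-50 − 0) = +0.003400
∂h/∂y = (109.80 − 109.86) / (125 − 0) = -0.0004800
Flow = −∇h = (-0.003400 east, +0.0004800 north), which points west.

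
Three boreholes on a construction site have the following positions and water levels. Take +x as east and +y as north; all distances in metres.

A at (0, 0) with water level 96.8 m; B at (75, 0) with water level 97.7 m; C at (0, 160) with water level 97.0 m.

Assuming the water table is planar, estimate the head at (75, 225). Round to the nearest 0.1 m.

98.0 m

∂h/∂x = (97.7 − 96.8) / (75 − 0) = +0.01200
∂h/∂y = (97.0 − 96.8) / (160 − 0) = +0.001250
h(75, 225) = 96.8 + (+0.01200)·(75) + (+0.001250)·(225) = 96.8 +0.900 +0.281 = 97.981 m.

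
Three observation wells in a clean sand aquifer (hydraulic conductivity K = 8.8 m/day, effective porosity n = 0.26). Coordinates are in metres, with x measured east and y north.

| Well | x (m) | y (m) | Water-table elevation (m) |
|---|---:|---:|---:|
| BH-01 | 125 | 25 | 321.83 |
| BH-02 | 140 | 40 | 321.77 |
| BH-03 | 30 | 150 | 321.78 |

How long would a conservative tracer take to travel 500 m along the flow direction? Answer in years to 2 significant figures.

Differences from BH-01: to BH-02 (Δx, Δy, Δh) = (15, 15, -0.06); to BH-03 = (-95, 125, -0.05).
Solve a·Δx + b·Δy = Δh: det = 15·125 − (-95)·15 = 3300.
∂h/∂x = [(-0.06)·125 − (-0.05)·15] / 3300 = -0.002045
∂h/∂y = [15·(-0.05) − (-95)·(-0.06)] / 3300 = -0.001955
|∇h| = √(-0.002045² + -0.001955²) = 0.002829
Seepage velocity v = K·i/n = 8.8 × 0.002829 / 0.26 = 0.09575 m/day.
t = 500 / 0.09575 = 5222 days = 14.3 years.

14 years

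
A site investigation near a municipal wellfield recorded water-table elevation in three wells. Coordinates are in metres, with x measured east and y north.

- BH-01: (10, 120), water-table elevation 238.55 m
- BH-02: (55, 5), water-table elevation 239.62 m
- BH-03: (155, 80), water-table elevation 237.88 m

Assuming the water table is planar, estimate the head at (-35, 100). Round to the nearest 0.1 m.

239.2 m

With h = a·x + b·y + c and BH-01 as origin, the differences give:
  45·a + (-115)·b = +1.07
  145·a + (-40)·b = -0.67
Eliminate b (×(-40) and ×(-115), subtract): 14875·a = -119.850 → a = ∂h/∂x = -0.008057
Back-substitute: b = ∂h/∂y = -0.01246.
h(-35, 100) = 238.55 + (-0.008057)·(-45) + (-0.01246)·(-20) = 238.55 +0.363 +0.249 = 239.162 m.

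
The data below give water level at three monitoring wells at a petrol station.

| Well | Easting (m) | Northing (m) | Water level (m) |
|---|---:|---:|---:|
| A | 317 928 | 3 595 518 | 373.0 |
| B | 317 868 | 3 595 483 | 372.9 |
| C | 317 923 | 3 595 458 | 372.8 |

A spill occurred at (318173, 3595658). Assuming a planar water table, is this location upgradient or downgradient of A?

With h = a·x + b·y + c and A as origin, the differences give:
  (-60)·a + (-35)·b = -0.1
  (-5)·a + (-60)·b = -0.2
Eliminate b (×(-60) and ×(-35), subtract): 3425·a = -1.00 → a = ∂h/∂x = -0.0002920
Back-substitute: b = ∂h/∂y = +0.003358.
Head at (318173, 3595658) = 373.0 + (-0.0002920)·(245) + (+0.003358)·(140) = 373.40 m.
That is higher than the 373.0 m at A, so the point is upgradient.

upgradient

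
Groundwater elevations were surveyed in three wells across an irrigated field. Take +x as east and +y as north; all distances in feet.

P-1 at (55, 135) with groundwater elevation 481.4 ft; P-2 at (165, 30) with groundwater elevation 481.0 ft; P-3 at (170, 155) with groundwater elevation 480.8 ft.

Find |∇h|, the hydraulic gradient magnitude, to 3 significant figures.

Taking P-1 as reference: P-2−P-1 = (110, -105, -0.4); P-3−P-1 = (115, 20, -0.6).
Solve a·Δx + b·Δy = Δh: det = 110·20 − 115·(-105) = 14275.
∂h/∂x = [(-0.4)·20 − (-0.6)·(-105)] / 14275 = -0.004974
∂h/∂y = [110·(-0.6) − 115·(-0.4)] / 14275 = -0.001401
|∇h| = √(-0.004974² + -0.001401²) = 0.005168

0.00517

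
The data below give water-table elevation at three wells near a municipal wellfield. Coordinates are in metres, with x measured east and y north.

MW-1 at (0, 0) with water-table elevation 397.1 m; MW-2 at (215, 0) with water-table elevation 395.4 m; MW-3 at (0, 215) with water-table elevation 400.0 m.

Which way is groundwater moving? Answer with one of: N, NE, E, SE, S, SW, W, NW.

∂h/∂x = (395.4 − 397.1) / (215 − 0) = -0.007907
∂h/∂y = (400.0 − 397.1) / (215 − 0) = +0.01349
Flow = −∇h = (+0.007907 east, -0.01349 north), which points southeast.

SE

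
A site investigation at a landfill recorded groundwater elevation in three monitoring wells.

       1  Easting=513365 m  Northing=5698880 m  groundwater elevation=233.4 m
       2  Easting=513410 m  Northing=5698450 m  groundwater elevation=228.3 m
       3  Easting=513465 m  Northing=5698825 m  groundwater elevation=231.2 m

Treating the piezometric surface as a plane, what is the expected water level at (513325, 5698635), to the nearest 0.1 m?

231.6 m

Three-point gradient (reference 1): Δ to 2 = (45, -430, -5.1), Δ to 3 = (100, -55, -2.2).
∂h/∂x = -0.01642, ∂h/∂y = +0.01014 (det = 40525).
h(513325, 5698635) = 233.4 + (-0.01642)·(-40) + (+0.01014)·(-245) = 233.4 +0.657 -2.485 = 231.572 m.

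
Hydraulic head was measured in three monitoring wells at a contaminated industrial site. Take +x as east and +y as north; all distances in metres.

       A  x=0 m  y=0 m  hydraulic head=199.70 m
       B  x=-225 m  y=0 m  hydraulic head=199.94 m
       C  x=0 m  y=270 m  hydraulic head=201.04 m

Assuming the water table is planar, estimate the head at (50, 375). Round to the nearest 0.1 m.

201.5 m

∂h/∂x = (199.94 − 199.70) / (-225 − 0) = -0.001067
∂h/∂y = (201.04 − 199.70) / (270 − 0) = +0.004963
h(50, 375) = 199.70 + (-0.001067)·(50) + (+0.004963)·(375) = 199.70 -0.053 +1.861 = 201.508 m.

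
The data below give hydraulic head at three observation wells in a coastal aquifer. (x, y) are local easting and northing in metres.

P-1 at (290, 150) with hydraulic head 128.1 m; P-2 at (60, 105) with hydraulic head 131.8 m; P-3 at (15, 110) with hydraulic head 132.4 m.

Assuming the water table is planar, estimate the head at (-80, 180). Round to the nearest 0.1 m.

133.1 m

Differences from P-1: to P-2 (Δx, Δy, Δh) = (-230, -45, +3.7); to P-3 = (-275, -40, +4.3).
Determinant of the coordinate differences = (-230)·(-40) − (-275)·(-45) = -3175.
∂h/∂x = [(+3.7)·(-40) − (+4.3)·(-45)] / -3175 = -0.01433
∂h/∂y = [(-230)·(+4.3) − (-275)·(+3.7)] / -3175 = -0.008976
h(-80, 180) = 128.1 + (-0.01433)·(-370) + (-0.008976)·(30) = 128.1 +5.302 -0.269 = 133.133 m.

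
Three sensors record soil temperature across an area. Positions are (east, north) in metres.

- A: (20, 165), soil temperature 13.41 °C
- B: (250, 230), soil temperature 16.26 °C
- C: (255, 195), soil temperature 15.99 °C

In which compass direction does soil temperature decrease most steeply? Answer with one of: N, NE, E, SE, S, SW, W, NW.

SW

Taking A as reference: B−A = (230, 65, +2.85); C−A = (235, 30, +2.58).
Determinant of the coordinate differences = 230·30 − 235·65 = -8375.
∂T/∂x = [(+2.85)·30 − (+2.58)·65] / -8375 = +0.009815
∂T/∂y = [230·(+2.58) − 235·(+2.85)] / -8375 = +0.009116
Steepest decrease is along −∇f = (-0.009815 E, -0.009116 N) → southwest.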